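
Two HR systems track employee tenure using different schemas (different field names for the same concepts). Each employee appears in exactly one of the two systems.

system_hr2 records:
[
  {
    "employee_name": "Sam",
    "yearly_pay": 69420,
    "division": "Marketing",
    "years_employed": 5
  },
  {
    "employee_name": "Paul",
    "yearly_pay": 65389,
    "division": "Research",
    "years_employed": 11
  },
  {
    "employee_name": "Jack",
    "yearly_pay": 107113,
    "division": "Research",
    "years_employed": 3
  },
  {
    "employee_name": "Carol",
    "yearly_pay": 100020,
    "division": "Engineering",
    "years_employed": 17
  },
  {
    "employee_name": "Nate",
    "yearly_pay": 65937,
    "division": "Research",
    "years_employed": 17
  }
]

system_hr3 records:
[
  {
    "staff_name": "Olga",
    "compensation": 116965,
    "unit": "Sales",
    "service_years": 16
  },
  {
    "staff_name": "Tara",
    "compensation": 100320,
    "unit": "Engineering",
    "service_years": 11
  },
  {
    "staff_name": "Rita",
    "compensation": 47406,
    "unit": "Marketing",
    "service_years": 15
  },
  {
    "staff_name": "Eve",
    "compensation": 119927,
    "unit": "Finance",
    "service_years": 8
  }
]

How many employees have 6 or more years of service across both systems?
7

Reconcile schemas: "years_employed" (system_hr2) = "service_years" (system_hr3) = years of service

From system_hr2: 3 employees with >= 6 years
From system_hr3: 4 employees with >= 6 years

Total: 3 + 4 = 7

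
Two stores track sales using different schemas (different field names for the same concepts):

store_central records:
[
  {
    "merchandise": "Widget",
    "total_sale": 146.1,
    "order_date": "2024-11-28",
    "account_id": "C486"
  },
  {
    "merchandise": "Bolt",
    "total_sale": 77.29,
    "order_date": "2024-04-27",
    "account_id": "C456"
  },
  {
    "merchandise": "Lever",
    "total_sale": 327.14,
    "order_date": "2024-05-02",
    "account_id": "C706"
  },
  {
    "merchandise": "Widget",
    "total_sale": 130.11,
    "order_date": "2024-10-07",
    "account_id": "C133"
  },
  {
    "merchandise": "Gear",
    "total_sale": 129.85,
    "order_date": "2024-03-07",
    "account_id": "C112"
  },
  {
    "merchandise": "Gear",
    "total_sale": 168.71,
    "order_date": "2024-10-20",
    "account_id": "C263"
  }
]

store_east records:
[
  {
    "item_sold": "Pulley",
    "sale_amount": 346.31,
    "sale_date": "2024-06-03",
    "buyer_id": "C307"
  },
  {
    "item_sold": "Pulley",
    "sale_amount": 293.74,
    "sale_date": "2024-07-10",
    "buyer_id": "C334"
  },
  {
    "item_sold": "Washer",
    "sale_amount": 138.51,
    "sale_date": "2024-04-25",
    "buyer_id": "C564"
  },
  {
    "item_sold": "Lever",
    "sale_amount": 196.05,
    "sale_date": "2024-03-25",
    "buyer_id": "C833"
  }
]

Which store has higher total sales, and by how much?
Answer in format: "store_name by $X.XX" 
store_central by $4.59

Schema mapping: "total_sale" (store_central) = "sale_amount" (store_east) = sale amount

Total for store_central: 979.20
Total for store_east: 974.61

Difference: |979.20 - 974.61| = 4.59
store_central has higher sales by $4.59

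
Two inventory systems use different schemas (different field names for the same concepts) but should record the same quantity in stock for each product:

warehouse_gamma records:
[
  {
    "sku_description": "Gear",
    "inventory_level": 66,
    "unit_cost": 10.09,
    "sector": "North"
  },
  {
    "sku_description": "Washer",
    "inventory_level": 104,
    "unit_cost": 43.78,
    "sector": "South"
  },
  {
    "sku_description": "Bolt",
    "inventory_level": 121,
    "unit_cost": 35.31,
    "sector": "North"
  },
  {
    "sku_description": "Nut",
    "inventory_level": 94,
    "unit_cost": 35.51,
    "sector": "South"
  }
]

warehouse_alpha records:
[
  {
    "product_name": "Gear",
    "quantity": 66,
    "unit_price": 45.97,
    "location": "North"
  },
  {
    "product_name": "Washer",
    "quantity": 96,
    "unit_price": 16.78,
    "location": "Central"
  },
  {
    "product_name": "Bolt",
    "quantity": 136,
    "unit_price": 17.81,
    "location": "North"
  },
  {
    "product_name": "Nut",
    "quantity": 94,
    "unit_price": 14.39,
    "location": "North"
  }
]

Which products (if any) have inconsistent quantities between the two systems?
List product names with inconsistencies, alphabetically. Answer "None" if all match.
Bolt, Washer

Schema mappings:
- "sku_description" (warehouse_gamma) = "product_name" (warehouse_alpha) = product name
- "inventory_level" (warehouse_gamma) = "quantity" (warehouse_alpha) = quantity

Comparison:
  Gear: 66 vs 66 - MATCH
  Washer: 104 vs 96 - MISMATCH
  Bolt: 121 vs 136 - MISMATCH
  Nut: 94 vs 94 - MATCH

Products with inconsistencies: Bolt, Washer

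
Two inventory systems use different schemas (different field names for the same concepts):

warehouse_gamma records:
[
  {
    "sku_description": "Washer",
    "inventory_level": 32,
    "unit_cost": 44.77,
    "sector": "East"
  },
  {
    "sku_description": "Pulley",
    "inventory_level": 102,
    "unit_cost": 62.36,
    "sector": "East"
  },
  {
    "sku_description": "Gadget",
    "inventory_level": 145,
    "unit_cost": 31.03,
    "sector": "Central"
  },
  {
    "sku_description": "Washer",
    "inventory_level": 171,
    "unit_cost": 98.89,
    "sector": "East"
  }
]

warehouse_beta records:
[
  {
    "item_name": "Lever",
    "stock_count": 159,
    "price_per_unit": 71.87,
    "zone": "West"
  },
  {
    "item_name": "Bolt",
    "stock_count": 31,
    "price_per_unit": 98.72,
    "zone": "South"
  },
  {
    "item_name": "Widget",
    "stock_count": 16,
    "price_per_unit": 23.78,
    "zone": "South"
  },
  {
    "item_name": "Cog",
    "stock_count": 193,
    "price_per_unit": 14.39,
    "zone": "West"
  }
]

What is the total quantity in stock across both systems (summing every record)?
849

To reconcile these schemas, identify the field holding the quantity in stock in each system:
1. In warehouse_gamma it is "inventory_level"
2. In warehouse_beta it is "stock_count"

From warehouse_gamma: 32 + 102 + 145 + 171 = 450
From warehouse_beta: 159 + 31 + 16 + 193 = 399

Total: 450 + 399 = 849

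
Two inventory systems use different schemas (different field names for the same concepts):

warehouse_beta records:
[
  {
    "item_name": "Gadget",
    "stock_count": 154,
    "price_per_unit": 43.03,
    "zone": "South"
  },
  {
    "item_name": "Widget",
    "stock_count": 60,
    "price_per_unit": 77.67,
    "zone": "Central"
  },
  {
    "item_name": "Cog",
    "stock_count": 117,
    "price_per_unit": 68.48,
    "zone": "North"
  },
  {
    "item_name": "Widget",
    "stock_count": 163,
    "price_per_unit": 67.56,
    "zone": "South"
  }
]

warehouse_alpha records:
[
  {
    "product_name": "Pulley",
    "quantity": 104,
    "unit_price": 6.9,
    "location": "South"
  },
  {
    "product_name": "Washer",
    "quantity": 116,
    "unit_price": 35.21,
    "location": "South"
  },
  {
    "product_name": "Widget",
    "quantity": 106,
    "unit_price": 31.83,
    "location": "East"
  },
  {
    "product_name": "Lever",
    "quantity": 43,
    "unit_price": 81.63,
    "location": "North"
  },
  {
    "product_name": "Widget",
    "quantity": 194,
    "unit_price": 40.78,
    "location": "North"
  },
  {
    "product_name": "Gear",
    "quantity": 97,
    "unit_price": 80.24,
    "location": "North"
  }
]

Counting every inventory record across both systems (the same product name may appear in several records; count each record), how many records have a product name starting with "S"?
0

Schema mapping: "item_name" (warehouse_beta) = "product_name" (warehouse_alpha) = product name

Records with product name starting with "S" in warehouse_beta: 0
Records with product name starting with "S" in warehouse_alpha: 0

Total: 0 + 0 = 0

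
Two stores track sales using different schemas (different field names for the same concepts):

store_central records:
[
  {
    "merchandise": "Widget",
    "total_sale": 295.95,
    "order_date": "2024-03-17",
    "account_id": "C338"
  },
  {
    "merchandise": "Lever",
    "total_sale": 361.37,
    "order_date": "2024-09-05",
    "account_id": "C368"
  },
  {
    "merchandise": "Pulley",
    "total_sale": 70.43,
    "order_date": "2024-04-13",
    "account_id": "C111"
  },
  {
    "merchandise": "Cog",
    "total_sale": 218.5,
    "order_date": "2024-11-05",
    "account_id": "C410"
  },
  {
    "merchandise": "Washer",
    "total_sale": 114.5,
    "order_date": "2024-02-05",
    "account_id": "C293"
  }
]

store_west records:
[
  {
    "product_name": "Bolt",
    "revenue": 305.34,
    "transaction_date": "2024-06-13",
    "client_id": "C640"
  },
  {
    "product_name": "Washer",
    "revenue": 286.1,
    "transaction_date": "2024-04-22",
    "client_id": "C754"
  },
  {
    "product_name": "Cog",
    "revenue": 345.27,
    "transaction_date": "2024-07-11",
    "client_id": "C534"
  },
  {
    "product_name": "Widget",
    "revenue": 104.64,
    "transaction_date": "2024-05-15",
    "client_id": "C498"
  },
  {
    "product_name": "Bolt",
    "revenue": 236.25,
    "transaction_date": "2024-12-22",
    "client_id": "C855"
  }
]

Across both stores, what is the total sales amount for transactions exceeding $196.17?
2048.78

Schema mapping: "total_sale" (store_central) = "revenue" (store_west) = sale amount

Sum of sales > $196.17 in store_central: 875.82
Sum of sales > $196.17 in store_west: 1172.96

Total: 875.82 + 1172.96 = 2048.78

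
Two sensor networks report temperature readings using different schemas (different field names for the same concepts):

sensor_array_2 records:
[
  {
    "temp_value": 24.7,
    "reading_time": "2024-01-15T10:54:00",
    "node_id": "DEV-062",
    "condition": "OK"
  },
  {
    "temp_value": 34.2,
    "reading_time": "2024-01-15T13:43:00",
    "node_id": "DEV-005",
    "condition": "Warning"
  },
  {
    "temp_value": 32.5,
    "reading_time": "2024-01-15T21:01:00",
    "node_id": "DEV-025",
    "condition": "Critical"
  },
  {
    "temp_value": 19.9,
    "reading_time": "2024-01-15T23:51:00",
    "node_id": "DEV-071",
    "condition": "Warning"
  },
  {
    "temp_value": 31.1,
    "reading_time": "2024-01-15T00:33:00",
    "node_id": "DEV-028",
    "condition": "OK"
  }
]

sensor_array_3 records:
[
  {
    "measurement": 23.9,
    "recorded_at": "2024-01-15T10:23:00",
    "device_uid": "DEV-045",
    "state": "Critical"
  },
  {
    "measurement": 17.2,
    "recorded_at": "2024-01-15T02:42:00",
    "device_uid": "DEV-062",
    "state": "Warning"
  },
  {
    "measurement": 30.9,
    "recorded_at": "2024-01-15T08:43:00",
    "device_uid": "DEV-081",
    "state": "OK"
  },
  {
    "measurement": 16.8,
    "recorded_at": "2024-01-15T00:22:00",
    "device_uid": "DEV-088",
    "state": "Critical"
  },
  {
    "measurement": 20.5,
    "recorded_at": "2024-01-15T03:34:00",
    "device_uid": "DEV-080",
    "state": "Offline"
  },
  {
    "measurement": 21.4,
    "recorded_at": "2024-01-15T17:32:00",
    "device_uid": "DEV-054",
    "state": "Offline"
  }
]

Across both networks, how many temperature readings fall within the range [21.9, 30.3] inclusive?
2

Schema mapping: "temp_value" (sensor_array_2) = "measurement" (sensor_array_3) = temperature

Readings in [21.9, 30.3] from sensor_array_2: 1
Readings in [21.9, 30.3] from sensor_array_3: 1

Total count: 1 + 1 = 2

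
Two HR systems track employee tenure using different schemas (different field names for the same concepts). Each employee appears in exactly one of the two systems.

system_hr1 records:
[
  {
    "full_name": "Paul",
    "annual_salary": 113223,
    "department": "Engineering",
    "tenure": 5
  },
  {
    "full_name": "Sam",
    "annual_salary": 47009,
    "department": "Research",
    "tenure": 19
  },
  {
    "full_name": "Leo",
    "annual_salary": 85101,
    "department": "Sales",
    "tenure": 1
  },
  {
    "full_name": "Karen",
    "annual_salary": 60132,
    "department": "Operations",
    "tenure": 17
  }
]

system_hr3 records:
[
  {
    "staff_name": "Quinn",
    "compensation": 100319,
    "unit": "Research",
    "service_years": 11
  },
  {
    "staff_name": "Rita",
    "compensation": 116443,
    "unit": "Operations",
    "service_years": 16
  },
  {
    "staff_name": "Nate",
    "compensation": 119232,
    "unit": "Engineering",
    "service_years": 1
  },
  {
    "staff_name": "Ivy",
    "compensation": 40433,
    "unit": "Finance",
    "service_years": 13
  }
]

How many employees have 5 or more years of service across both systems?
6

Reconcile schemas: "tenure" (system_hr1) = "service_years" (system_hr3) = years of service

From system_hr1: 3 employees with >= 5 years
From system_hr3: 3 employees with >= 5 years

Total: 3 + 3 = 6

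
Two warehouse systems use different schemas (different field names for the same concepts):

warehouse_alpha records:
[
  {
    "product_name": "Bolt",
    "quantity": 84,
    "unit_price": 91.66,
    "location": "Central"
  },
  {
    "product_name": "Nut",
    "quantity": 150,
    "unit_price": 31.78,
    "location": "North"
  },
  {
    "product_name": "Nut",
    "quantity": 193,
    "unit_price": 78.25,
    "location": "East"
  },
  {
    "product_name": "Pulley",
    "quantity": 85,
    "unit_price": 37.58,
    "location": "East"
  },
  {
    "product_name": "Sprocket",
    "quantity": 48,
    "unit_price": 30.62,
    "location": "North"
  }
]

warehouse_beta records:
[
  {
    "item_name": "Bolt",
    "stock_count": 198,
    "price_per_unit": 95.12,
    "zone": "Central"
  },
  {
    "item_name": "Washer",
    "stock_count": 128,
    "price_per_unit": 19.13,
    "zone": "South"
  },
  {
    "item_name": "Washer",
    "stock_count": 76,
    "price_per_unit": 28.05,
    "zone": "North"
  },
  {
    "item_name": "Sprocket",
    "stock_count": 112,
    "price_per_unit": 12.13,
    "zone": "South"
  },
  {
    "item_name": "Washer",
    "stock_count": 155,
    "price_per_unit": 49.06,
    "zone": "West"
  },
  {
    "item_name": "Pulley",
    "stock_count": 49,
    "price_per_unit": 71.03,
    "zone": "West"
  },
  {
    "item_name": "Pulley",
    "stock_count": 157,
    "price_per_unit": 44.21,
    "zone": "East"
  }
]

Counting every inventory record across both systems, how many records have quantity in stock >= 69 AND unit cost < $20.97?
2

Schema mappings:
- "quantity" (warehouse_alpha) = "stock_count" (warehouse_beta) = quantity
- "unit_price" (warehouse_alpha) = "price_per_unit" (warehouse_beta) = unit cost

Records meeting both conditions in warehouse_alpha: 0
Records meeting both conditions in warehouse_beta: 2

Total: 0 + 2 = 2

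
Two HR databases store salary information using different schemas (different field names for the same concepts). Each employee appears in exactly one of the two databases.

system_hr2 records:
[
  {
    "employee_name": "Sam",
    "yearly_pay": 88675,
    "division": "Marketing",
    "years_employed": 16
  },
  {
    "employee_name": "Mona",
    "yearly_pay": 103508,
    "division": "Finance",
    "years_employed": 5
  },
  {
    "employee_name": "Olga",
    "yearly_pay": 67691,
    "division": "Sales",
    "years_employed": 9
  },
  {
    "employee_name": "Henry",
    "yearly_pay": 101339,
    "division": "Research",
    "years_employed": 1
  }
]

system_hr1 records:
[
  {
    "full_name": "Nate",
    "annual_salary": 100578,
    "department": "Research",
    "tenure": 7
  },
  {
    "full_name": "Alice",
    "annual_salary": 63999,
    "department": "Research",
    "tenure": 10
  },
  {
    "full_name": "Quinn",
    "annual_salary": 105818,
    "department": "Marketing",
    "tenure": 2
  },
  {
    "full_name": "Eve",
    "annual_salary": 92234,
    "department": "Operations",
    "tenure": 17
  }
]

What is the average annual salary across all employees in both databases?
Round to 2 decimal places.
90480.25

Schema mapping: "yearly_pay" (system_hr2) = "annual_salary" (system_hr1) = annual salary

All salaries: [88675, 103508, 67691, 101339, 100578, 63999, 105818, 92234]
Sum: 723842
Count: 8
Average: 723842 / 8 = 90480.25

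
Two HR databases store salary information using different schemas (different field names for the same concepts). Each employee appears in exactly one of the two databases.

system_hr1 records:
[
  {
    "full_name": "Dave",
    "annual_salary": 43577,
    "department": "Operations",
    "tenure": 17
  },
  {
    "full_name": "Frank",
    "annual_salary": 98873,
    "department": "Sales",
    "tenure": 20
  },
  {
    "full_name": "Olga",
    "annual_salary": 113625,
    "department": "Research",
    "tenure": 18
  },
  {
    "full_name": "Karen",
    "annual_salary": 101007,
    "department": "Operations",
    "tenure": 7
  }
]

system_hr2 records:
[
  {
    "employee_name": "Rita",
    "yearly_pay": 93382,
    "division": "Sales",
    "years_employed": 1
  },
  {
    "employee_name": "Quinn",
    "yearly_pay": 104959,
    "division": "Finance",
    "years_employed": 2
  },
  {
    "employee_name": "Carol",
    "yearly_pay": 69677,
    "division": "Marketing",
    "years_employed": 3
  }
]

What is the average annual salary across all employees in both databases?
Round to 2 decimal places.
89300.00

Schema mapping: "annual_salary" (system_hr1) = "yearly_pay" (system_hr2) = annual salary

All salaries: [43577, 98873, 113625, 101007, 93382, 104959, 69677]
Sum: 625100
Count: 7
Average: 625100 / 7 = 89300.00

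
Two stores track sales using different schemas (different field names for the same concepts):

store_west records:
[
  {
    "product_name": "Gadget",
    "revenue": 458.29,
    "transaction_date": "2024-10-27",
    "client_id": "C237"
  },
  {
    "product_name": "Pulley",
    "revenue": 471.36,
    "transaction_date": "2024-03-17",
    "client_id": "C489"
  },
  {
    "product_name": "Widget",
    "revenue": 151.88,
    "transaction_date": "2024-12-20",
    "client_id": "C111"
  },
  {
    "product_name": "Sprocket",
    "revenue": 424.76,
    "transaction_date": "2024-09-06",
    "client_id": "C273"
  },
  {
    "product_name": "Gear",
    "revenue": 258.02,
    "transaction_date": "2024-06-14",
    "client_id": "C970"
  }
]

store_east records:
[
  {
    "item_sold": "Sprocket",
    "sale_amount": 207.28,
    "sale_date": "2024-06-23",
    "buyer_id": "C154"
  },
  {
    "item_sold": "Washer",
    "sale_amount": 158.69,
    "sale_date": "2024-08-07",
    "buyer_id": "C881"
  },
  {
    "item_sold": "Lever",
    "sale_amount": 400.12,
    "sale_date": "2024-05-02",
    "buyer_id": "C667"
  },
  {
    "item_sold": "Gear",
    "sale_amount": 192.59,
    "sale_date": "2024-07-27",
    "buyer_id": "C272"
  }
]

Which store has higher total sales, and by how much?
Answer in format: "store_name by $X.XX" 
store_west by $805.63

Schema mapping: "revenue" (store_west) = "sale_amount" (store_east) = sale amount

Total for store_west: 1764.31
Total for store_east: 958.68

Difference: |1764.31 - 958.68| = 805.63
store_west has higher sales by $805.63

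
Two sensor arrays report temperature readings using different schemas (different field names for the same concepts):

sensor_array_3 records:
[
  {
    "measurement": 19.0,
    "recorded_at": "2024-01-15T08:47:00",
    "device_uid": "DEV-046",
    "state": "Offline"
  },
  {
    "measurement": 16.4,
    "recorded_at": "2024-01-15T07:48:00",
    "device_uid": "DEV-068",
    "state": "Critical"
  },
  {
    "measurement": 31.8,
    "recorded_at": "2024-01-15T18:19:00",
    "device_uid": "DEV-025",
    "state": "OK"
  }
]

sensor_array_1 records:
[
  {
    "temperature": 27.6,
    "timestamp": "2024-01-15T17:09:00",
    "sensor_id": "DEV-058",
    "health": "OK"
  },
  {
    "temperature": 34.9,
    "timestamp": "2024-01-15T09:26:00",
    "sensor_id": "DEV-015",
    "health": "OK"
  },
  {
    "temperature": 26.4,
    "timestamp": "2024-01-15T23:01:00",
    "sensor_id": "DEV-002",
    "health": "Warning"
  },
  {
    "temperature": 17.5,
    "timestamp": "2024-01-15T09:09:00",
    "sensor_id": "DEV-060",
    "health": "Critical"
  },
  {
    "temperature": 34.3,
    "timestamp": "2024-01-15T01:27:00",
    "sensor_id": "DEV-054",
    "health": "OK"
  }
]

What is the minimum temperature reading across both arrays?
16.4

Schema mapping: "measurement" (sensor_array_3) = "temperature" (sensor_array_1) = temperature reading

Minimum in sensor_array_3: 16.4
Minimum in sensor_array_1: 17.5

Overall minimum: min(16.4, 17.5) = 16.4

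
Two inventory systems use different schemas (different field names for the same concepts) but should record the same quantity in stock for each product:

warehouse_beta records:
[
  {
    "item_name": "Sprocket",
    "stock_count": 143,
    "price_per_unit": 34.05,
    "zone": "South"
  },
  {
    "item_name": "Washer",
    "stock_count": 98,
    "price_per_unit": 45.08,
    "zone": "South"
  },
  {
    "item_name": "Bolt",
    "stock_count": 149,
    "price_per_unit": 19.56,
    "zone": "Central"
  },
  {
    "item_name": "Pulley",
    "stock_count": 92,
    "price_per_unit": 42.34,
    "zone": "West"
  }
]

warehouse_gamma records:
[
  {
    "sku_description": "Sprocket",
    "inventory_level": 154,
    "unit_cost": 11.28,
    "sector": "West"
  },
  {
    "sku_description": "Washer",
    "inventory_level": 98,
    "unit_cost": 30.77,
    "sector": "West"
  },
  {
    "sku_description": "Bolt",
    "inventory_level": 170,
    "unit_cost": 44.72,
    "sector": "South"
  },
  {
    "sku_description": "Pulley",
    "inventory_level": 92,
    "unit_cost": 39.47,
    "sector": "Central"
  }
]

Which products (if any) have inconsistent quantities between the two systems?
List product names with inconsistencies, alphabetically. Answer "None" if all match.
Bolt, Sprocket

Schema mappings:
- "item_name" (warehouse_beta) = "sku_description" (warehouse_gamma) = product name
- "stock_count" (warehouse_beta) = "inventory_level" (warehouse_gamma) = quantity

Comparison:
  Sprocket: 143 vs 154 - MISMATCH
  Washer: 98 vs 98 - MATCH
  Bolt: 149 vs 170 - MISMATCH
  Pulley: 92 vs 92 - MATCH

Products with inconsistencies: Bolt, Sprocket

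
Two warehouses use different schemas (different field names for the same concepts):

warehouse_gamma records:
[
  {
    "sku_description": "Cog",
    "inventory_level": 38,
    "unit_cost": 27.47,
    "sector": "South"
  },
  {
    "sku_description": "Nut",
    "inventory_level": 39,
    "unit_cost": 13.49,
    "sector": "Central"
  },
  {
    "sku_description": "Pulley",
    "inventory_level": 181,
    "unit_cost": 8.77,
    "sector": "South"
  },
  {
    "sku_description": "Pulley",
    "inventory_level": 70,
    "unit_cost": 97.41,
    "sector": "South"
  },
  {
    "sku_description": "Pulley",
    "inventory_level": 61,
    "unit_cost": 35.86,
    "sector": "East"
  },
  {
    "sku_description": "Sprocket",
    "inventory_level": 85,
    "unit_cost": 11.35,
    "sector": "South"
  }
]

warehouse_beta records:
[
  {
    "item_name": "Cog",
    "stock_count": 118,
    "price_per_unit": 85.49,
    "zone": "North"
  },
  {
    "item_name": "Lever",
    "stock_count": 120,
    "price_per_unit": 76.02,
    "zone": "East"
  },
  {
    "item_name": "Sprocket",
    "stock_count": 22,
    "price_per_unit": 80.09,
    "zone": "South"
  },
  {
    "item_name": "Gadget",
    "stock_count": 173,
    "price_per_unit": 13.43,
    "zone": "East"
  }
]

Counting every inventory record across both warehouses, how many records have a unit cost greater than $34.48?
5

Schema mapping: "unit_cost" (warehouse_gamma) = "price_per_unit" (warehouse_beta) = unit cost

Records > $34.48 in warehouse_gamma: 2
Records > $34.48 in warehouse_beta: 3

Total count: 2 + 3 = 5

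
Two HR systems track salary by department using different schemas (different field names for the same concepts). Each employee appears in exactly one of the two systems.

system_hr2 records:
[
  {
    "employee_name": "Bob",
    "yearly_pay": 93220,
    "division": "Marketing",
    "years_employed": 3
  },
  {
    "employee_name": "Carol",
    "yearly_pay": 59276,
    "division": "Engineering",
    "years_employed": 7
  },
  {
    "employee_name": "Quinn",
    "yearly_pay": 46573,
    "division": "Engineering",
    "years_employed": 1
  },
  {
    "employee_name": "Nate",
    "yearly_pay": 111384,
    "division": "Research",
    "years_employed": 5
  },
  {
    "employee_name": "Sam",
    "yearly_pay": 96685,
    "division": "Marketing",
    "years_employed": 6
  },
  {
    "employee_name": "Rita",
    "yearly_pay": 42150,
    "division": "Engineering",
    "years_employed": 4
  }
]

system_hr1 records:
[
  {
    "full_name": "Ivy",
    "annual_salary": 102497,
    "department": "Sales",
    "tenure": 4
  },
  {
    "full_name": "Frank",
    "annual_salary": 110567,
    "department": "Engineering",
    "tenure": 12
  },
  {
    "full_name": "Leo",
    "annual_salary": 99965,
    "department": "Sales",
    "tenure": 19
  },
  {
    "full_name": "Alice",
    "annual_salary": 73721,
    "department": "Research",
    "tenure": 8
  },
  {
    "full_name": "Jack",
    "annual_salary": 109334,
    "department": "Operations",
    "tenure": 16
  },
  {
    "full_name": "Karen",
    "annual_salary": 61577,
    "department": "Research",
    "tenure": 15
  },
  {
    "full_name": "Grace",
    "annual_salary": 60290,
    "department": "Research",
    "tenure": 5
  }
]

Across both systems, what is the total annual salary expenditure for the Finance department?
0

Schema mappings:
- "division" (system_hr2) = "department" (system_hr1) = department
- "yearly_pay" (system_hr2) = "annual_salary" (system_hr1) = salary

Finance salaries from system_hr2: 0
Finance salaries from system_hr1: 0

Total: 0 + 0 = 0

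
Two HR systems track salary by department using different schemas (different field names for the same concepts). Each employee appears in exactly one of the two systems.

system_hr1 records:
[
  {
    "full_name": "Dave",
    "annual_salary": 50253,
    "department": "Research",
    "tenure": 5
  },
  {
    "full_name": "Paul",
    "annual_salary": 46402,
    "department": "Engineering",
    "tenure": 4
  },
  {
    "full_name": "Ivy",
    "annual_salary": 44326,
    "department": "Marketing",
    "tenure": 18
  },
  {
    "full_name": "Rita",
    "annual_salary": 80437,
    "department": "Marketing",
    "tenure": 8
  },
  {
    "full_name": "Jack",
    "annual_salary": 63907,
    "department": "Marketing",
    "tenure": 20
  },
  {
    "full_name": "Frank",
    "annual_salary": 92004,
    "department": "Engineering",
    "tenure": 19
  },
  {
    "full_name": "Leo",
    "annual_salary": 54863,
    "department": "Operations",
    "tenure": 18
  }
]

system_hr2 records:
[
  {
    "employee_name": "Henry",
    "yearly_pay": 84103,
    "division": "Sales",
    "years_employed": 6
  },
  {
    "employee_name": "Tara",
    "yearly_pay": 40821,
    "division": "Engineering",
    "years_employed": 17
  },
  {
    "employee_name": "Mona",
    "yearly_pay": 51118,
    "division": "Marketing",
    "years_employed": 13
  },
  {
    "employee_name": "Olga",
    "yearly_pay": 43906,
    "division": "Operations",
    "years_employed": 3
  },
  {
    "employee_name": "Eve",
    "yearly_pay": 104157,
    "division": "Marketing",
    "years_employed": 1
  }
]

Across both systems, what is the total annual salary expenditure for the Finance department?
0

Schema mappings:
- "department" (system_hr1) = "division" (system_hr2) = department
- "annual_salary" (system_hr1) = "yearly_pay" (system_hr2) = salary

Finance salaries from system_hr1: 0
Finance salaries from system_hr2: 0

Total: 0 + 0 = 0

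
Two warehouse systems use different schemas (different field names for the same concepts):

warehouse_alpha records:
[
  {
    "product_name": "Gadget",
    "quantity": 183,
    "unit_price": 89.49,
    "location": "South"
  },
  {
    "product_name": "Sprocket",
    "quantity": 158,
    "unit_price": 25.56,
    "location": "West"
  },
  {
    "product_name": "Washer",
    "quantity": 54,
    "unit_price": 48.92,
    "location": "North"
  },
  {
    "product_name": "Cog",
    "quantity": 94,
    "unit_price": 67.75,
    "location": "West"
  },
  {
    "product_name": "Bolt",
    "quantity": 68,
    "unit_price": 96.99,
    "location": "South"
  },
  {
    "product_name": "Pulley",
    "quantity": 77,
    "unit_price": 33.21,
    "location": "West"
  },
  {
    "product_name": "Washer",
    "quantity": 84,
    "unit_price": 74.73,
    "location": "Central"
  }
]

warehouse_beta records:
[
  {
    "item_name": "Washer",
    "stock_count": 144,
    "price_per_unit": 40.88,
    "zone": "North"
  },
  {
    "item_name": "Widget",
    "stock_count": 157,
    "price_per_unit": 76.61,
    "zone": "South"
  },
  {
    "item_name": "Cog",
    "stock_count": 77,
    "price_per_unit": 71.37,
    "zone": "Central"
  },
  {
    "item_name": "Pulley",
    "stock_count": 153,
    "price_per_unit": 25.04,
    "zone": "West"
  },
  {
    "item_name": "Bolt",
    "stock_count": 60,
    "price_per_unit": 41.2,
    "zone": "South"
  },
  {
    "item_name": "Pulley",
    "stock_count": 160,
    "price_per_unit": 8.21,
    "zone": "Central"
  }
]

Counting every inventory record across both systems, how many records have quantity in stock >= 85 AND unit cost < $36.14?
3

Schema mappings:
- "quantity" (warehouse_alpha) = "stock_count" (warehouse_beta) = quantity
- "unit_price" (warehouse_alpha) = "price_per_unit" (warehouse_beta) = unit cost

Records meeting both conditions in warehouse_alpha: 1
Records meeting both conditions in warehouse_beta: 2

Total: 1 + 2 = 3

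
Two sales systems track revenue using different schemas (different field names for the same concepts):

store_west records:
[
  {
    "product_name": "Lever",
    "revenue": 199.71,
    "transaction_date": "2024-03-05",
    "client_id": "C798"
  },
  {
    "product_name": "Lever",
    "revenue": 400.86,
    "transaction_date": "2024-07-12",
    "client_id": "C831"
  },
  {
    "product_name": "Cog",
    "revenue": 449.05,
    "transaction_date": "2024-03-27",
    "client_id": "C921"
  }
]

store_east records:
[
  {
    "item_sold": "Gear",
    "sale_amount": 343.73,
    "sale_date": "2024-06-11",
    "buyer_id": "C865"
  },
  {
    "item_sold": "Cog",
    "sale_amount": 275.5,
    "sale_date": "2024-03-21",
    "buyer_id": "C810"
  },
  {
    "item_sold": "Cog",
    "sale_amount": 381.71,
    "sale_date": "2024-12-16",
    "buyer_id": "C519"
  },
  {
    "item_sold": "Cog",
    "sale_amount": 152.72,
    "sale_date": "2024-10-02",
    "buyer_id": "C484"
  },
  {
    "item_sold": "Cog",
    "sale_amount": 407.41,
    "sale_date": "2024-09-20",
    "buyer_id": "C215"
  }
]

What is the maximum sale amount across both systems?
449.05

Reconcile: "revenue" (store_west) = "sale_amount" (store_east) = sale amount

Maximum in store_west: 449.05
Maximum in store_east: 407.41

Overall maximum: max(449.05, 407.41) = 449.05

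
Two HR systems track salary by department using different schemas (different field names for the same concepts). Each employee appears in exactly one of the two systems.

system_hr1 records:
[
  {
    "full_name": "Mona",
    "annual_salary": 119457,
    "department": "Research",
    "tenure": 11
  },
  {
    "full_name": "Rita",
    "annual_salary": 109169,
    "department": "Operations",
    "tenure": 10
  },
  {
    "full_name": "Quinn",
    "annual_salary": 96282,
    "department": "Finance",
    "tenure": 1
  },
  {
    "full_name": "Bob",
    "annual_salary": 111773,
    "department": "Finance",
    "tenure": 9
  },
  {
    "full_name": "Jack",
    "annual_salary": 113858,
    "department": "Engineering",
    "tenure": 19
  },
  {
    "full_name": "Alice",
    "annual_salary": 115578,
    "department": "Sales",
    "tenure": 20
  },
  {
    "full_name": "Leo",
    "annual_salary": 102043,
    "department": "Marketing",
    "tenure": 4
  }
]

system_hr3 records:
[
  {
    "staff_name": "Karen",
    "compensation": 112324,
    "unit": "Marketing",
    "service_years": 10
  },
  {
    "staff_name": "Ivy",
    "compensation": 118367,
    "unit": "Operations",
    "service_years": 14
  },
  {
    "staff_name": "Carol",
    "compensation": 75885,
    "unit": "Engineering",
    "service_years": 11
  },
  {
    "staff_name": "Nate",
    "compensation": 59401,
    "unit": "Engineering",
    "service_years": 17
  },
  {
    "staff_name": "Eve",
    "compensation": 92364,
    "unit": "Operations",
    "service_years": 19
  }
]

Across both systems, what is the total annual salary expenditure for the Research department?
119457

Schema mappings:
- "department" (system_hr1) = "unit" (system_hr3) = department
- "annual_salary" (system_hr1) = "compensation" (system_hr3) = salary

Research salaries from system_hr1: 119457
Research salaries from system_hr3: 0

Total: 119457 + 0 = 119457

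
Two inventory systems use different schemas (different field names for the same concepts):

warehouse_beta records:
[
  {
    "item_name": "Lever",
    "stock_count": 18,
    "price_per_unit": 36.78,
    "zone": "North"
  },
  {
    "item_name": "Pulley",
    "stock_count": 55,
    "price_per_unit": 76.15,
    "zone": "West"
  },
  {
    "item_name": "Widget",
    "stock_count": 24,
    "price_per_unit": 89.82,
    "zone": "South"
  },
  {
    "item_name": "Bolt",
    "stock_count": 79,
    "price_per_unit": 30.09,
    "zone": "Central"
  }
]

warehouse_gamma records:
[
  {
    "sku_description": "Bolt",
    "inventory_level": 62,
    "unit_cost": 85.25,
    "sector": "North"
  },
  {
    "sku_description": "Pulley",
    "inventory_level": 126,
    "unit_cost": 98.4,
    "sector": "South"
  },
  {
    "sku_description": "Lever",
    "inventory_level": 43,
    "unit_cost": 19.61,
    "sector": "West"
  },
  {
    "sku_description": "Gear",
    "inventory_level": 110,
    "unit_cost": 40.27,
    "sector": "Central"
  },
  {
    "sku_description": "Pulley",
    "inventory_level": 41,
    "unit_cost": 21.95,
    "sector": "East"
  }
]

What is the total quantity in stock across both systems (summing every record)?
558

To reconcile these schemas, identify the field holding the quantity in stock in each system:
1. In warehouse_beta it is "stock_count"
2. In warehouse_gamma it is "inventory_level"

From warehouse_beta: 18 + 55 + 24 + 79 = 176
From warehouse_gamma: 62 + 126 + 43 + 110 + 41 = 382

Total: 176 + 382 = 558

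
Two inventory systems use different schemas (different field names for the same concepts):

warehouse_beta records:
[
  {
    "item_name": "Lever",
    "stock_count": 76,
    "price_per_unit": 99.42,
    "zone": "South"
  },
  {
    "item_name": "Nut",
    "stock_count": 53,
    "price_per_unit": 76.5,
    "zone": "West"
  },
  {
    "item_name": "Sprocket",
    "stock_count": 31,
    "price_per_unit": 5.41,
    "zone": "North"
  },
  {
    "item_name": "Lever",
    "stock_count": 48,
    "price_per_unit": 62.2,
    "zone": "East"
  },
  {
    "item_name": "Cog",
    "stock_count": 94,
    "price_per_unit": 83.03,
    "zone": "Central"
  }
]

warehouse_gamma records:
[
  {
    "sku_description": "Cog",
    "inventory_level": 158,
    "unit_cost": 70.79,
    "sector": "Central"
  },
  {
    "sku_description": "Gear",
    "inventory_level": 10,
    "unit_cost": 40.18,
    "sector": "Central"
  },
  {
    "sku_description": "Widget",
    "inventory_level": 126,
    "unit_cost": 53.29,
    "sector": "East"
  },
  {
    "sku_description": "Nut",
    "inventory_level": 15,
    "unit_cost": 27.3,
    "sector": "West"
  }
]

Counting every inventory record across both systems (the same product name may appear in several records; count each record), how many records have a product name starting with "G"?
1

Schema mapping: "item_name" (warehouse_beta) = "sku_description" (warehouse_gamma) = product name

Records with product name starting with "G" in warehouse_beta: 0
Records with product name starting with "G" in warehouse_gamma: 1

Total: 0 + 1 = 1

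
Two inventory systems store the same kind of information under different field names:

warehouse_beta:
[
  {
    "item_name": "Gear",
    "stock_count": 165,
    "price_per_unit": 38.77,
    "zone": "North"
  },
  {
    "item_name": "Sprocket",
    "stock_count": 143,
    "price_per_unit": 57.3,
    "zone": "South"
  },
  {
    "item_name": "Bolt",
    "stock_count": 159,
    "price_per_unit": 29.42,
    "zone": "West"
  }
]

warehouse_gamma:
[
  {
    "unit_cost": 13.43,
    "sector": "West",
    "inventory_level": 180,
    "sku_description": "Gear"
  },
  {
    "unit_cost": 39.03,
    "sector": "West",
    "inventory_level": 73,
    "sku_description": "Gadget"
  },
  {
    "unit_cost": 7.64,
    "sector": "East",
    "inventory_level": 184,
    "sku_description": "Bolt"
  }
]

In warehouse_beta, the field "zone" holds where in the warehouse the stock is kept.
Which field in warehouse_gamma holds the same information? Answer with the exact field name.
sector

In warehouse_beta, "zone" holds where in the warehouse the stock is kept.
The fields in warehouse_gamma are: "unit_cost", "sector", "inventory_level", "sku_description".
"sector" is the match: the name refers to the same concept and its values are area labels (e.g. 'East', 'West').
The other fields ("unit_cost", "inventory_level", "sku_description") hold different kinds of data.

So "zone" in warehouse_beta corresponds to "sector" in warehouse_gamma.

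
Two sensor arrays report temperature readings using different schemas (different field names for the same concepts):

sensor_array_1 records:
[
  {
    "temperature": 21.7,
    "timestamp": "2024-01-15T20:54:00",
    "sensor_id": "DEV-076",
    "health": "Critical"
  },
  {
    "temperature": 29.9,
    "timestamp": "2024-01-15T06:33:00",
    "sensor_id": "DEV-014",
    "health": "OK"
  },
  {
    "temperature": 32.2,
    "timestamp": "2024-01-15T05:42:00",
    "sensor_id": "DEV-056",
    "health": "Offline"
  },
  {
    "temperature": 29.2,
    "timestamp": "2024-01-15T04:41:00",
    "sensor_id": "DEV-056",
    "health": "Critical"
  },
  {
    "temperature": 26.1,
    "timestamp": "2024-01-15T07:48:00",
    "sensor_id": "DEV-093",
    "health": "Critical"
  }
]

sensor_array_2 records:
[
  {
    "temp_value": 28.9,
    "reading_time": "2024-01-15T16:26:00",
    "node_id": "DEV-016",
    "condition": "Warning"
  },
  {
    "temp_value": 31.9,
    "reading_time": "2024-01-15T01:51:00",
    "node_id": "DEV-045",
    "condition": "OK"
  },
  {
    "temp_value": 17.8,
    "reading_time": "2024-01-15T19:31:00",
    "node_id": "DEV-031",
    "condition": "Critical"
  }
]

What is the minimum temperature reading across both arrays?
17.8

Schema mapping: "temperature" (sensor_array_1) = "temp_value" (sensor_array_2) = temperature reading

Minimum in sensor_array_1: 21.7
Minimum in sensor_array_2: 17.8

Overall minimum: min(21.7, 17.8) = 17.8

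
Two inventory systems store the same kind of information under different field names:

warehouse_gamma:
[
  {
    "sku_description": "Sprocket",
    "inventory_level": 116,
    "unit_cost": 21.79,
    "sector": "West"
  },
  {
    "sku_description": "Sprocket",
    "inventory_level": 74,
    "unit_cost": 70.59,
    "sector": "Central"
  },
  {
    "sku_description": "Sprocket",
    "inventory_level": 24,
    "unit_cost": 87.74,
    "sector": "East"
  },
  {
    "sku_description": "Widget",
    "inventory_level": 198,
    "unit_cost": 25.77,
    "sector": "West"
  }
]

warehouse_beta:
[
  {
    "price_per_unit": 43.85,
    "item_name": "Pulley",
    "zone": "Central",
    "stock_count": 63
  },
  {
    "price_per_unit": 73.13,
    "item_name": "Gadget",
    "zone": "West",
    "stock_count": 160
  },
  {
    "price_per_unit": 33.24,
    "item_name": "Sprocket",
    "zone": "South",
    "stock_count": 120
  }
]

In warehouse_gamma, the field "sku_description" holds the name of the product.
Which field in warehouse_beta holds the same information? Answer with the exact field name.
item_name

In warehouse_gamma, "sku_description" holds the name of the product.
The fields in warehouse_beta are: "price_per_unit", "item_name", "zone", "stock_count".
"item_name" is the match: the name refers to the same concept and its values are product-name strings (e.g. 'Gadget', 'Pulley').
The other fields ("price_per_unit", "zone", "stock_count") hold different kinds of data.

So "sku_description" in warehouse_gamma corresponds to "item_name" in warehouse_beta.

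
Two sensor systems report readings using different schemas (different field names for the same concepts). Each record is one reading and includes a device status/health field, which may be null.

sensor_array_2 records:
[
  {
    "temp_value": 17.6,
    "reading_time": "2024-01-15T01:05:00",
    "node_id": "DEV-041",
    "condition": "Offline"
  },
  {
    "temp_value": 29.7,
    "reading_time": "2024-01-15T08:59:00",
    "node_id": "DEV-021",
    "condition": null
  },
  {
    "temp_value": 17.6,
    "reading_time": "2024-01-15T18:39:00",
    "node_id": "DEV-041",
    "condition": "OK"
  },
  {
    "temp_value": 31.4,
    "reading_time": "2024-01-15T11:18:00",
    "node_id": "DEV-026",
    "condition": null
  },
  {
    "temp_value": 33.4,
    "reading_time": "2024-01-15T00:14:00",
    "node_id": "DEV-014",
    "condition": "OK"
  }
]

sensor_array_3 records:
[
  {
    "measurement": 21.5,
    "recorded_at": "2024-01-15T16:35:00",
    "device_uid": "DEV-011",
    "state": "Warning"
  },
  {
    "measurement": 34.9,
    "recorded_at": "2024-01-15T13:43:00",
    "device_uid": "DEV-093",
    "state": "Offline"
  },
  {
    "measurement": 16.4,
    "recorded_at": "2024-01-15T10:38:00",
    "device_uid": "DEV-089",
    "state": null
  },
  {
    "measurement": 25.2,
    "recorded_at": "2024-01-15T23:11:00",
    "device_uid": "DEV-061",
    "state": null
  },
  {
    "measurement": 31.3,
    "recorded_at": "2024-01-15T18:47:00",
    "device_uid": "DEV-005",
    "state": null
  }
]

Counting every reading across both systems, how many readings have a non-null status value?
5

Schema mapping: "condition" (sensor_array_2) = "state" (sensor_array_3) = status

Non-null in sensor_array_2: 3
Non-null in sensor_array_3: 2

Total non-null: 3 + 2 = 5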